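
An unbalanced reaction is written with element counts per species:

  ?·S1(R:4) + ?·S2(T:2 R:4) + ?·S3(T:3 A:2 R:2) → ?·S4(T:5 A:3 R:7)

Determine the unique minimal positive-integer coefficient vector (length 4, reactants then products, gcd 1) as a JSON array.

T: 3·0+1·2+6·3 = 20 | 4·5 = 20
A: 3·0+1·0+6·2 = 12 | 4·3 = 12
R: 3·4+1·4+6·2 = 28 | 4·7 = 28
gcd(3,1,6,4) = 1

Coefficients: [3, 1, 6, 4]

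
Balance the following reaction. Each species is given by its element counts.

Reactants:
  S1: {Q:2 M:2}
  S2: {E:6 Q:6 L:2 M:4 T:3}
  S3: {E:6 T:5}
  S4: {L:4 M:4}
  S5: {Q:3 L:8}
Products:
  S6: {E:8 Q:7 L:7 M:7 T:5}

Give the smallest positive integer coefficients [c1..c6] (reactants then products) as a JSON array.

Coefficients: [3, 5, 3, 4, 2, 6]

E: 3·0+5·6+3·6+4·0+2·0 = 48 | 6·8 = 48
Q: 3·2+5·6+3·0+4·0+2·3 = 42 | 6·7 = 42
L: 3·0+5·2+3·0+4·4+2·8 = 42 | 6·7 = 42
M: 3·2+5·4+3·0+4·4+2·0 = 42 | 6·7 = 42
T: 3·0+5·3+3·5+4·0+2·0 = 30 | 6·5 = 30
gcd(3,5,3,4,2,6) = 1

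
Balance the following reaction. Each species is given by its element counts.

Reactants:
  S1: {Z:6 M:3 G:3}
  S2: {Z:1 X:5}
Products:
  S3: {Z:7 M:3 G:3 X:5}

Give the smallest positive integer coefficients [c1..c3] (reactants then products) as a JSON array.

Coefficients: [1, 1, 1]

Z: 1·6+1·1 = 7 | 1·7 = 7
M: 1·3+1·0 = 3 | 1·3 = 3
G: 1·3+1·0 = 3 | 1·3 = 3
X: 1·0+1·5 = 5 | 1·5 = 5
gcd(1,1,1) = 1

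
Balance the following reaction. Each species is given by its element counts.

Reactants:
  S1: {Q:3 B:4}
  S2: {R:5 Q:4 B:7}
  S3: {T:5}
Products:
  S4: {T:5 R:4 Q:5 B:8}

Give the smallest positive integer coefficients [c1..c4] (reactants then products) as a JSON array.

T: 3·0+4·0+5·5 = 25 | 5·5 = 25
R: 3·0+4·5+5·0 = 20 | 5·4 = 20
Q: 3·3+4·4+5·0 = 25 | 5·5 = 25
B: 3·4+4·7+5·0 = 40 | 5·8 = 40
gcd(3,4,5,5) = 1

Coefficients: [3, 4, 5, 5]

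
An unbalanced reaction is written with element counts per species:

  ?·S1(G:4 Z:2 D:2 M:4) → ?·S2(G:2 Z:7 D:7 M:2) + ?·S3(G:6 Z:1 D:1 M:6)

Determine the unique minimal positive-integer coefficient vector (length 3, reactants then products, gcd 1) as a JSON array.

Coefficients: [5, 1, 3]

G: 5·4 = 20 | 1·2+3·6 = 20
Z: 5·2 = 10 | 1·7+3·1 = 10
D: 5·2 = 10 | 1·7+3·1 = 10
M: 5·4 = 20 | 1·2+3·6 = 20
gcd(5,1,3) = 1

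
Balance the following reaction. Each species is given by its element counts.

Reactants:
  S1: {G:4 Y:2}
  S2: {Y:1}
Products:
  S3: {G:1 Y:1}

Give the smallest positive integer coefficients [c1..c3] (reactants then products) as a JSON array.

G: 1·4+2·0 = 4 | 4·1 = 4
Y: 1·2+2·1 = 4 | 4·1 = 4
gcd(1,2,4) = 1

Coefficients: [1, 2, 4]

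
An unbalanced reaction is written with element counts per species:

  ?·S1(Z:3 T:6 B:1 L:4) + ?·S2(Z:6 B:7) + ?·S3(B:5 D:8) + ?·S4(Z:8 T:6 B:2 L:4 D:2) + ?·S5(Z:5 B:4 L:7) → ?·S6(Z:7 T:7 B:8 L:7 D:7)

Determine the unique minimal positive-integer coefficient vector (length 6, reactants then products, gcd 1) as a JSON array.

Coefficients: [6, 1, 5, 1, 2, 6]

Z: 6·3+1·6+5·0+1·8+2·5 = 42 | 6·7 = 42
T: 6·6+1·0+5·0+1·6+2·0 = 42 | 6·7 = 42
B: 6·1+1·7+5·5+1·2+2·4 = 48 | 6·8 = 48
L: 6·4+1·0+5·0+1·4+2·7 = 42 | 6·7 = 42
D: 6·0+1·0+5·8+1·2+2·0 = 42 | 6·7 = 42
gcd(6,1,5,1,2,6) = 1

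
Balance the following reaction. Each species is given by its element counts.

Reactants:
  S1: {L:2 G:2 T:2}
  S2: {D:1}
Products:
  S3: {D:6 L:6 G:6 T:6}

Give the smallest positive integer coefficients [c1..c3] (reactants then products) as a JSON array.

Coefficients: [3, 6, 1]

D: 3·0+6·1 = 6 | 1·6 = 6
L: 3·2+6·0 = 6 | 1·6 = 6
G: 3·2+6·0 = 6 | 1·6 = 6
T: 3·2+6·0 = 6 | 1·6 = 6
gcd(3,6,1) = 1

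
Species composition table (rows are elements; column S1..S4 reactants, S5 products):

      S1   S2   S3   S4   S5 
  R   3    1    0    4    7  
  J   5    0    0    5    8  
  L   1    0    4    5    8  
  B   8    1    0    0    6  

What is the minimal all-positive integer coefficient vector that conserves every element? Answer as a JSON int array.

R: 3·3+6·1+3·0+5·4 = 35 | 5·7 = 35
J: 3·5+6·0+3·0+5·5 = 40 | 5·8 = 40
L: 3·1+6·0+3·4+5·5 = 40 | 5·8 = 40
B: 3·8+6·1+3·0+5·0 = 30 | 5·6 = 30
gcd(3,6,3,5,5) = 1

Coefficients: [3, 6, 3, 5, 5]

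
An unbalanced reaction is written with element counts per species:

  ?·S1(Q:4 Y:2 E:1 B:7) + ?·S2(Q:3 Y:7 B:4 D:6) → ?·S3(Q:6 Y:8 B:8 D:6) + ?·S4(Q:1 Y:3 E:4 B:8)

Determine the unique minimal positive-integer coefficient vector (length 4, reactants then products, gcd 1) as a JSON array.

Q: 4·4+5·3 = 31 | 5·6+1·1 = 31
Y: 4·2+5·7 = 43 | 5·8+1·3 = 43
E: 4·1+5·0 = 4 | 5·0+1·4 = 4
B: 4·7+5·4 = 48 | 5·8+1·8 = 48
D: 4·0+5·6 = 30 | 5·6+1·0 = 30
gcd(4,5,5,1) = 1

Coefficients: [4, 5, 5, 1]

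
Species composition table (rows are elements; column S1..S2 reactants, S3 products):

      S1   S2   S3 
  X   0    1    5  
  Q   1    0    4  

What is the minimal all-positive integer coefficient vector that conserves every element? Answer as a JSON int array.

Coefficients: [4, 5, 1]

X: 4·0+5·1 = 5 | 1·5 = 5
Q: 4·1+5·0 = 4 | 1·4 = 4
gcd(4,5,1) = 1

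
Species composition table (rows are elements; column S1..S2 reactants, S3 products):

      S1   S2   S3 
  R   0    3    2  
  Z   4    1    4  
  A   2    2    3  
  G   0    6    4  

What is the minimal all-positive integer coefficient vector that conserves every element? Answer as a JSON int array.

Coefficients: [5, 4, 6]

R: 5·0+4·3 = 12 | 6·2 = 12
Z: 5·4+4·1 = 24 | 6·4 = 24
A: 5·2+4·2 = 18 | 6·3 = 18
G: 5·0+4·6 = 24 | 6·4 = 24
gcd(5,4,6) = 1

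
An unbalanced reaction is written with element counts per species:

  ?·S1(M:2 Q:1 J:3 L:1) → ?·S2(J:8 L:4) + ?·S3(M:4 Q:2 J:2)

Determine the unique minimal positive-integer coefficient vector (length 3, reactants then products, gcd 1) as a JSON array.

Coefficients: [4, 1, 2]

M: 4·2 = 8 | 1·0+2·4 = 8
Q: 4·1 = 4 | 1·0+2·2 = 4
J: 4·3 = 12 | 1·8+2·2 = 12
L: 4·1 = 4 | 1·4+2·0 = 4
gcd(4,1,2) = 1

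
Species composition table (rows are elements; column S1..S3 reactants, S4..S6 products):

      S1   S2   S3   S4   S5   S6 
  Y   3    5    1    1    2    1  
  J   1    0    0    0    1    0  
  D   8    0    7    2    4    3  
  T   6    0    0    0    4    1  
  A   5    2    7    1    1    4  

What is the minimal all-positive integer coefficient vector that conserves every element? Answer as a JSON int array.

Y: 3·3+1·5+2·1 = 16 | 4·1+3·2+6·1 = 16
J: 3·1+1·0+2·0 = 3 | 4·0+3·1+6·0 = 3
D: 3·8+1·0+2·7 = 38 | 4·2+3·4+6·3 = 38
T: 3·6+1·0+2·0 = 18 | 4·0+3·4+6·1 = 18
A: 3·5+1·2+2·7 = 31 | 4·1+3·1+6·4 = 31
gcd(3,1,2,4,3,6) = 1

Coefficients: [3, 1, 2, 4, 3, 6]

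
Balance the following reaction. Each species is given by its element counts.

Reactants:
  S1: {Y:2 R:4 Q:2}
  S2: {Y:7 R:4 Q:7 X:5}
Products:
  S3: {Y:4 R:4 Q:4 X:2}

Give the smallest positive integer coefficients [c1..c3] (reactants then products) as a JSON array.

Coefficients: [3, 2, 5]

Y: 3·2+2·7 = 20 | 5·4 = 20
R: 3·4+2·4 = 20 | 5·4 = 20
Q: 3·2+2·7 = 20 | 5·4 = 20
X: 3·0+2·5 = 10 | 5·2 = 10
gcd(3,2,5) = 1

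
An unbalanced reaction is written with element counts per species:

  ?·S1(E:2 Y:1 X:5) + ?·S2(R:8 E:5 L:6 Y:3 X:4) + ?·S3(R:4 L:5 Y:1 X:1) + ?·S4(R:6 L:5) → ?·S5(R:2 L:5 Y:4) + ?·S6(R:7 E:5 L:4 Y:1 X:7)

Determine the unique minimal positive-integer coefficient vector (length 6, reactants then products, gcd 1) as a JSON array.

Coefficients: [5, 4, 1, 2, 3, 6]

R: 5·0+4·8+1·4+2·6 = 48 | 3·2+6·7 = 48
E: 5·2+4·5+1·0+2·0 = 30 | 3·0+6·5 = 30
L: 5·0+4·6+1·5+2·5 = 39 | 3·5+6·4 = 39
Y: 5·1+4·3+1·1+2·0 = 18 | 3·4+6·1 = 18
X: 5·5+4·4+1·1+2·0 = 42 | 3·0+6·7 = 42
gcd(5,4,1,2,3,6) = 1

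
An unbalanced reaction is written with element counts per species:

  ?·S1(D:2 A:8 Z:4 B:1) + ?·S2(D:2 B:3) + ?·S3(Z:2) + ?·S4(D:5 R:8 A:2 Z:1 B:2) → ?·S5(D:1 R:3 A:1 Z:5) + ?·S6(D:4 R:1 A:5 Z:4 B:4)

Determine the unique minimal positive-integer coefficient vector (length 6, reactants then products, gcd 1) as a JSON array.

Coefficients: [3, 5, 6, 1, 1, 5]

D: 3·2+5·2+6·0+1·5 = 21 | 1·1+5·4 = 21
R: 3·0+5·0+6·0+1·8 = 8 | 1·3+5·1 = 8
A: 3·8+5·0+6·0+1·2 = 26 | 1·1+5·5 = 26
Z: 3·4+5·0+6·2+1·1 = 25 | 1·5+5·4 = 25
B: 3·1+5·3+6·0+1·2 = 20 | 1·0+5·4 = 20
gcd(3,5,6,1,1,5) = 1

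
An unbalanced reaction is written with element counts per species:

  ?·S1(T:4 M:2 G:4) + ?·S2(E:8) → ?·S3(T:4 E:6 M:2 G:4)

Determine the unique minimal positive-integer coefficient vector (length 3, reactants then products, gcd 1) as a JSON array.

T: 4·4+3·0 = 16 | 4·4 = 16
E: 4·0+3·8 = 24 | 4·6 = 24
M: 4·2+3·0 = 8 | 4·2 = 8
G: 4·4+3·0 = 16 | 4·4 = 16
gcd(4,3,4) = 1

Coefficients: [4, 3, 4]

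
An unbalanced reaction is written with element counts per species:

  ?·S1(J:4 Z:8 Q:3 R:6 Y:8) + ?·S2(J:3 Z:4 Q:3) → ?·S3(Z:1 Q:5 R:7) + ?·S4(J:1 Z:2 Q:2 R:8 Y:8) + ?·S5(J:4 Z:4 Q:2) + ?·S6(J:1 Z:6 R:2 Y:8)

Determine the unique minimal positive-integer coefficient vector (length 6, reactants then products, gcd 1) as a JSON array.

J: 5·4+3·3 = 29 | 2·0+1·1+6·4+4·1 = 29
Z: 5·8+3·4 = 52 | 2·1+1·2+6·4+4·6 = 52
Q: 5·3+3·3 = 24 | 2·5+1·2+6·2+4·0 = 24
R: 5·6+3·0 = 30 | 2·7+1·8+6·0+4·2 = 30
Y: 5·8+3·0 = 40 | 2·0+1·8+6·0+4·8 = 40
gcd(5,3,2,1,6,4) = 1

Coefficients: [5, 3, 2, 1, 6, 4]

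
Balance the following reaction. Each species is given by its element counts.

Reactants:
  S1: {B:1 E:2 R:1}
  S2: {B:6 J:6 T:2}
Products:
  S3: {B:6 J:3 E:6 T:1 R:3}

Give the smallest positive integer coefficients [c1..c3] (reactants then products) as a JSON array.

B: 6·1+1·6 = 12 | 2·6 = 12
J: 6·0+1·6 = 6 | 2·3 = 6
E: 6·2+1·0 = 12 | 2·6 = 12
T: 6·0+1·2 = 2 | 2·1 = 2
R: 6·1+1·0 = 6 | 2·3 = 6
gcd(6,1,2) = 1

Coefficients: [6, 1, 2]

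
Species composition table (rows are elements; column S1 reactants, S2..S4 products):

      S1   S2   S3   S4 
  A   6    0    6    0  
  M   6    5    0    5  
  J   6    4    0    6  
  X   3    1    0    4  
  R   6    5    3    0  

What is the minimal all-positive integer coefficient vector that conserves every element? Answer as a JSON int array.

A: 5·6 = 30 | 3·0+5·6+3·0 = 30
M: 5·6 = 30 | 3·5+5·0+3·5 = 30
J: 5·6 = 30 | 3·4+5·0+3·6 = 30
X: 5·3 = 15 | 3·1+5·0+3·4 = 15
R: 5·6 = 30 | 3·5+5·3+3·0 = 30
gcd(5,3,5,3) = 1

Coefficients: [5, 3, 5, 3]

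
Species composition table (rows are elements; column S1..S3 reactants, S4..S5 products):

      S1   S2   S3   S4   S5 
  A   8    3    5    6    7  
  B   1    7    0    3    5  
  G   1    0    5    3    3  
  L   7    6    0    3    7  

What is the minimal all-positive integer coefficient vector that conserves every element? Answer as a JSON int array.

Coefficients: [3, 6, 6, 5, 6]

A: 3·8+6·3+6·5 = 72 | 5·6+6·7 = 72
B: 3·1+6·7+6·0 = 45 | 5·3+6·5 = 45
G: 3·1+6·0+6·5 = 33 | 5·3+6·3 = 33
L: 3·7+6·6+6·0 = 57 | 5·3+6·7 = 57
gcd(3,6,6,5,6) = 1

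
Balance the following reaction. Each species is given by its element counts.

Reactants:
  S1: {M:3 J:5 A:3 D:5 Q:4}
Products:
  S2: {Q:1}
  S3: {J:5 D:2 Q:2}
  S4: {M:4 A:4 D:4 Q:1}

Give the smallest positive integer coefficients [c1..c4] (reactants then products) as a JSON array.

Coefficients: [4, 5, 4, 3]

M: 4·3 = 12 | 5·0+4·0+3·4 = 12
J: 4·5 = 20 | 5·0+4·5+3·0 = 20
A: 4·3 = 12 | 5·0+4·0+3·4 = 12
D: 4·5 = 20 | 5·0+4·2+3·4 = 20
Q: 4·4 = 16 | 5·1+4·2+3·1 = 16
gcd(4,5,4,3) = 1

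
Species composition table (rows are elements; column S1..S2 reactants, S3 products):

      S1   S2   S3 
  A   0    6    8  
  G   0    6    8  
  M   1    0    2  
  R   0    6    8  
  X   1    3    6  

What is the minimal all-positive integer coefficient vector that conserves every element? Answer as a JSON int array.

A: 6·0+4·6 = 24 | 3·8 = 24
G: 6·0+4·6 = 24 | 3·8 = 24
M: 6·1+4·0 = 6 | 3·2 = 6
R: 6·0+4·6 = 24 | 3·8 = 24
X: 6·1+4·3 = 18 | 3·6 = 18
gcd(6,4,3) = 1

Coefficients: [6, 4, 3]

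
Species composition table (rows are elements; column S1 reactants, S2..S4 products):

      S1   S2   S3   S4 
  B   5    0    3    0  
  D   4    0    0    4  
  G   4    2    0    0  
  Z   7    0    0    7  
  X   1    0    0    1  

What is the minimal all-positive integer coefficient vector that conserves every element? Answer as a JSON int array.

Coefficients: [3, 6, 5, 3]

B: 3·5 = 15 | 6·0+5·3+3·0 = 15
D: 3·4 = 12 | 6·0+5·0+3·4 = 12
G: 3·4 = 12 | 6·2+5·0+3·0 = 12
Z: 3·7 = 21 | 6·0+5·0+3·7 = 21
X: 3·1 = 3 | 6·0+5·0+3·1 = 3
gcd(3,6,5,3) = 1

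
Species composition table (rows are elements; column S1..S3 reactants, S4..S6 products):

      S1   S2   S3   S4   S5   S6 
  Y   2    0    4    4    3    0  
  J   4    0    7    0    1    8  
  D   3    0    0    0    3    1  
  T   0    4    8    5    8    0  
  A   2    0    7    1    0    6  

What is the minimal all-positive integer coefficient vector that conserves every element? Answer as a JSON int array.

Y: 6·2+5·0+4·4 = 28 | 4·4+4·3+6·0 = 28
J: 6·4+5·0+4·7 = 52 | 4·0+4·1+6·8 = 52
D: 6·3+5·0+4·0 = 18 | 4·0+4·3+6·1 = 18
T: 6·0+5·4+4·8 = 52 | 4·5+4·8+6·0 = 52
A: 6·2+5·0+4·7 = 40 | 4·1+4·0+6·6 = 40
gcd(6,5,4,4,4,6) = 1

Coefficients: [6, 5, 4, 4, 4, 6]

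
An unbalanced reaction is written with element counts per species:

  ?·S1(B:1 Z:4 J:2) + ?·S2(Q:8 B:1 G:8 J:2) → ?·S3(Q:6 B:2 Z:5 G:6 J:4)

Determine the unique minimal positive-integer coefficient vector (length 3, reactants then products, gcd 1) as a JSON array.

Q: 5·0+3·8 = 24 | 4·6 = 24
B: 5·1+3·1 = 8 | 4·2 = 8
Z: 5·4+3·0 = 20 | 4·5 = 20
G: 5·0+3·8 = 24 | 4·6 = 24
J: 5·2+3·2 = 16 | 4·4 = 16
gcd(5,3,4) = 1

Coefficients: [5, 3, 4]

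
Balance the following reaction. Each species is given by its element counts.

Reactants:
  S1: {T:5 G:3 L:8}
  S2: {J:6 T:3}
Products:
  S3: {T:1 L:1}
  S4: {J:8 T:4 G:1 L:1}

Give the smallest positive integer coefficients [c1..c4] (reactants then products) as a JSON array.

J: 1·0+4·6 = 24 | 5·0+3·8 = 24
T: 1·5+4·3 = 17 | 5·1+3·4 = 17
G: 1·3+4·0 = 3 | 5·0+3·1 = 3
L: 1·8+4·0 = 8 | 5·1+3·1 = 8
gcd(1,4,5,3) = 1

Coefficients: [1, 4, 5, 3]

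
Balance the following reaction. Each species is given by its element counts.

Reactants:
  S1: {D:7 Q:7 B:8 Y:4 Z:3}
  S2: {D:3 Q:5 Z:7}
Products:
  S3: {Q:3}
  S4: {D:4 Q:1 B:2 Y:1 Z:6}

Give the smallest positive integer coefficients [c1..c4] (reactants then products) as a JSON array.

D: 1·7+3·3 = 16 | 6·0+4·4 = 16
Q: 1·7+3·5 = 22 | 6·3+4·1 = 22
B: 1·8+3·0 = 8 | 6·0+4·2 = 8
Y: 1·4+3·0 = 4 | 6·0+4·1 = 4
Z: 1·3+3·7 = 24 | 6·0+4·6 = 24
gcd(1,3,6,4) = 1

Coefficients: [1, 3, 6, 4]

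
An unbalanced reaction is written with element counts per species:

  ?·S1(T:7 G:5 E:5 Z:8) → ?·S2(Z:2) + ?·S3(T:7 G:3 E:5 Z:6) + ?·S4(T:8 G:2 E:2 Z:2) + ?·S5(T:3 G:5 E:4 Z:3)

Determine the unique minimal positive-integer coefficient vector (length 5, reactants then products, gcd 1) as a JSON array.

T: 3·7 = 21 | 5·0+1·7+1·8+2·3 = 21
G: 3·5 = 15 | 5·0+1·3+1·2+2·5 = 15
E: 3·5 = 15 | 5·0+1·5+1·2+2·4 = 15
Z: 3·8 = 24 | 5·2+1·6+1·2+2·3 = 24
gcd(3,5,1,1,2) = 1

Coefficients: [3, 5, 1, 1, 2]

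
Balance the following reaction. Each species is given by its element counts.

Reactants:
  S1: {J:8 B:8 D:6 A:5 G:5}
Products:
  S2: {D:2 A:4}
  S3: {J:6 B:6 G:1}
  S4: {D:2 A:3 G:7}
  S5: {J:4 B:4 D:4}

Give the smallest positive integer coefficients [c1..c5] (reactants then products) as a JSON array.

J: 5·8 = 40 | 4·0+4·6+3·0+4·4 = 40
B: 5·8 = 40 | 4·0+4·6+3·0+4·4 = 40
D: 5·6 = 30 | 4·2+4·0+3·2+4·4 = 30
A: 5·5 = 25 | 4·4+4·0+3·3+4·0 = 25
G: 5·5 = 25 | 4·0+4·1+3·7+4·0 = 25
gcd(5,4,4,3,4) = 1

Coefficients: [5, 4, 4, 3, 4]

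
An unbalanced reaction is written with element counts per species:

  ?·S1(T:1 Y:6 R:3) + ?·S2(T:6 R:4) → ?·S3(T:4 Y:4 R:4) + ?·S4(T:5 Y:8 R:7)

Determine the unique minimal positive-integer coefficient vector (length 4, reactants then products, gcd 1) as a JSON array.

T: 6·1+4·6 = 30 | 5·4+2·5 = 30
Y: 6·6+4·0 = 36 | 5·4+2·8 = 36
R: 6·3+4·4 = 34 | 5·4+2·7 = 34
gcd(6,4,5,2) = 1

Coefficients: [6, 4, 5, 2]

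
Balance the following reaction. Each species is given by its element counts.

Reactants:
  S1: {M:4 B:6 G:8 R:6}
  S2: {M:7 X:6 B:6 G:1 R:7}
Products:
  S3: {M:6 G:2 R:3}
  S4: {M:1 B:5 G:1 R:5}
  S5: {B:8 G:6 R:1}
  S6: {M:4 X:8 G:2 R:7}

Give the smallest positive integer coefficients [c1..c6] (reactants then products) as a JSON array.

Coefficients: [6, 4, 6, 4, 5, 3]

M: 6·4+4·7 = 52 | 6·6+4·1+5·0+3·4 = 52
X: 6·0+4·6 = 24 | 6·0+4·0+5·0+3·8 = 24
B: 6·6+4·6 = 60 | 6·0+4·5+5·8+3·0 = 60
G: 6·8+4·1 = 52 | 6·2+4·1+5·6+3·2 = 52
R: 6·6+4·7 = 64 | 6·3+4·5+5·1+3·7 = 64
gcd(6,4,6,4,5,3) = 1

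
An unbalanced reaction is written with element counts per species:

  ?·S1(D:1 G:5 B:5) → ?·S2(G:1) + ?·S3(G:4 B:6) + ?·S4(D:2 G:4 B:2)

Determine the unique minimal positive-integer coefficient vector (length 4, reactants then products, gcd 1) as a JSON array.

Coefficients: [6, 2, 4, 3]

D: 6·1 = 6 | 2·0+4·0+3·2 = 6
G: 6·5 = 30 | 2·1+4·4+3·4 = 30
B: 6·5 = 30 | 2·0+4·6+3·2 = 30
gcd(6,2,4,3) = 1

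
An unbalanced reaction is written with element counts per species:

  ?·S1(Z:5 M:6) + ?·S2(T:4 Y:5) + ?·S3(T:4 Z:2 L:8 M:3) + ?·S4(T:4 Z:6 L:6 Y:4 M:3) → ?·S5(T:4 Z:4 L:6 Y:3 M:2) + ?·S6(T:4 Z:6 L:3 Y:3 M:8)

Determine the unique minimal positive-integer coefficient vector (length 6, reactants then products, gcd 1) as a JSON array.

T: 4·0+3·4+3·4+3·4 = 36 | 5·4+4·4 = 36
Z: 4·5+3·0+3·2+3·6 = 44 | 5·4+4·6 = 44
L: 4·0+3·0+3·8+3·6 = 42 | 5·6+4·3 = 42
Y: 4·0+3·5+3·0+3·4 = 27 | 5·3+4·3 = 27
M: 4·6+3·0+3·3+3·3 = 42 | 5·2+4·8 = 42
gcd(4,3,3,3,5,4) = 1

Coefficients: [4, 3, 3, 3, 5, 4]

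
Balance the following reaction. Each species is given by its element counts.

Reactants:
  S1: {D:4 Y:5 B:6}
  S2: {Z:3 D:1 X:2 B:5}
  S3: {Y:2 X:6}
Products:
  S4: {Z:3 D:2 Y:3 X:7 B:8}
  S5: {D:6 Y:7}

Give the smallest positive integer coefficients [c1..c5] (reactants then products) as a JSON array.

Coefficients: [3, 6, 5, 6, 1]

Z: 3·0+6·3+5·0 = 18 | 6·3+1·0 = 18
D: 3·4+6·1+5·0 = 18 | 6·2+1·6 = 18
Y: 3·5+6·0+5·2 = 25 | 6·3+1·7 = 25
X: 3·0+6·2+5·6 = 42 | 6·7+1·0 = 42
B: 3·6+6·5+5·0 = 48 | 6·8+1·0 = 48
gcd(3,6,5,6,1) = 1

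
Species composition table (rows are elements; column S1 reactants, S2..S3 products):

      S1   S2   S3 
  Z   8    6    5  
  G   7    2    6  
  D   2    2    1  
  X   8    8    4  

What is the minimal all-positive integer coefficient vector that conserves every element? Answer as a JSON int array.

Z: 2·8 = 16 | 1·6+2·5 = 16
G: 2·7 = 14 | 1·2+2·6 = 14
D: 2·2 = 4 | 1·2+2·1 = 4
X: 2·8 = 16 | 1·8+2·4 = 16
gcd(2,1,2) = 1

Coefficients: [2, 1, 2]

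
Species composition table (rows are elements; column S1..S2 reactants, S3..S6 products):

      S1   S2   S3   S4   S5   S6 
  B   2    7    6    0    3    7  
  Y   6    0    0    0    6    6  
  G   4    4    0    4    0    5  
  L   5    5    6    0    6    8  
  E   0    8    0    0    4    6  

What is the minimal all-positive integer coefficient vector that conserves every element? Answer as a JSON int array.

B: 6·2+4·7 = 40 | 1·6+5·0+2·3+4·7 = 40
Y: 6·6+4·0 = 36 | 1·0+5·0+2·6+4·6 = 36
G: 6·4+4·4 = 40 | 1·0+5·4+2·0+4·5 = 40
L: 6·5+4·5 = 50 | 1·6+5·0+2·6+4·8 = 50
E: 6·0+4·8 = 32 | 1·0+5·0+2·4+4·6 = 32
gcd(6,4,1,5,2,4) = 1

Coefficients: [6, 4, 1, 5, 2, 4]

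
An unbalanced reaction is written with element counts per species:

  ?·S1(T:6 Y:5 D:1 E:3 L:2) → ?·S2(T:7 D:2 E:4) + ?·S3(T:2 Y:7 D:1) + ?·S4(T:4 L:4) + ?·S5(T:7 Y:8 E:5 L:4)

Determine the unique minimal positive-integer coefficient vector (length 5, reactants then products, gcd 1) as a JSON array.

Coefficients: [6, 2, 2, 1, 2]

T: 6·6 = 36 | 2·7+2·2+1·4+2·7 = 36
Y: 6·5 = 30 | 2·0+2·7+1·0+2·8 = 30
D: 6·1 = 6 | 2·2+2·1+1·0+2·0 = 6
E: 6·3 = 18 | 2·4+2·0+1·0+2·5 = 18
L: 6·2 = 12 | 2·0+2·0+1·4+2·4 = 12
gcd(6,2,2,1,2) = 1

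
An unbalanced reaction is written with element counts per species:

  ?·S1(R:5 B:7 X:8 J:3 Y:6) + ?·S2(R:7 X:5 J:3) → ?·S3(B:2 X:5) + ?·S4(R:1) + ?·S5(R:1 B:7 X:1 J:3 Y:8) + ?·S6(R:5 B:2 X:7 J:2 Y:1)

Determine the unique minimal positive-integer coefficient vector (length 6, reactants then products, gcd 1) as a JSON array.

R: 5·5+2·7 = 39 | 1·0+6·1+3·1+6·5 = 39
B: 5·7+2·0 = 35 | 1·2+6·0+3·7+6·2 = 35
X: 5·8+2·5 = 50 | 1·5+6·0+3·1+6·7 = 50
J: 5·3+2·3 = 21 | 1·0+6·0+3·3+6·2 = 21
Y: 5·6+2·0 = 30 | 1·0+6·0+3·8+6·1 = 30
gcd(5,2,1,6,3,6) = 1

Coefficients: [5, 2, 1, 6, 3, 6]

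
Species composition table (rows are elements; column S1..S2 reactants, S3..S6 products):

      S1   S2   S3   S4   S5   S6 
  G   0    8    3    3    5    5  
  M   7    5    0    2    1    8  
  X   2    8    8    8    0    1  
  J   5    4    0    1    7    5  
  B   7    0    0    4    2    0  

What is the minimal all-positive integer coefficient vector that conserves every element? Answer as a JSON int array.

Coefficients: [2, 5, 2, 3, 1, 4]

G: 2·0+5·8 = 40 | 2·3+3·3+1·5+4·5 = 40
M: 2·7+5·5 = 39 | 2·0+3·2+1·1+4·8 = 39
X: 2·2+5·8 = 44 | 2·8+3·8+1·0+4·1 = 44
J: 2·5+5·4 = 30 | 2·0+3·1+1·7+4·5 = 30
B: 2·7+5·0 = 14 | 2·0+3·4+1·2+4·0 = 14
gcd(2,5,2,3,1,4) = 1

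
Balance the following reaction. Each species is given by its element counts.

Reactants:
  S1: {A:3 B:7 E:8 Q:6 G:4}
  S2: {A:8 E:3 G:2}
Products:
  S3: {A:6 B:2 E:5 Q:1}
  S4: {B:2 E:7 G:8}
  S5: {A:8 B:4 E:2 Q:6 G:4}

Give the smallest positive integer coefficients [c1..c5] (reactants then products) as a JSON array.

Coefficients: [4, 6, 6, 2, 3]

A: 4·3+6·8 = 60 | 6·6+2·0+3·8 = 60
B: 4·7+6·0 = 28 | 6·2+2·2+3·4 = 28
E: 4·8+6·3 = 50 | 6·5+2·7+3·2 = 50
Q: 4·6+6·0 = 24 | 6·1+2·0+3·6 = 24
G: 4·4+6·2 = 28 | 6·0+2·8+3·4 = 28
gcd(4,6,6,2,3) = 1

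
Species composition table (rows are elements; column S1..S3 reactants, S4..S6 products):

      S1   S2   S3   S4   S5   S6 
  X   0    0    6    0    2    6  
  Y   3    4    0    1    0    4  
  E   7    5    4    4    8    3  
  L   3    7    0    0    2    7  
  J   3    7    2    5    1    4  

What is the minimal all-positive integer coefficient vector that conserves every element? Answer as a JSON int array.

X: 2·0+5·0+6·6 = 36 | 6·0+3·2+5·6 = 36
Y: 2·3+5·4+6·0 = 26 | 6·1+3·0+5·4 = 26
E: 2·7+5·5+6·4 = 63 | 6·4+3·8+5·3 = 63
L: 2·3+5·7+6·0 = 41 | 6·0+3·2+5·7 = 41
J: 2·3+5·7+6·2 = 53 | 6·5+3·1+5·4 = 53
gcd(2,5,6,6,3,5) = 1

Coefficients: [2, 5, 6, 6, 3, 5]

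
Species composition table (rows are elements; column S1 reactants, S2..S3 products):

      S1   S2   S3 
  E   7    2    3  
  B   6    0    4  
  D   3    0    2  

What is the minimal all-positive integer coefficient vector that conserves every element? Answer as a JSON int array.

Coefficients: [4, 5, 6]

E: 4·7 = 28 | 5·2+6·3 = 28
B: 4·6 = 24 | 5·0+6·4 = 24
D: 4·3 = 12 | 5·0+6·2 = 12
gcd(4,5,6) = 1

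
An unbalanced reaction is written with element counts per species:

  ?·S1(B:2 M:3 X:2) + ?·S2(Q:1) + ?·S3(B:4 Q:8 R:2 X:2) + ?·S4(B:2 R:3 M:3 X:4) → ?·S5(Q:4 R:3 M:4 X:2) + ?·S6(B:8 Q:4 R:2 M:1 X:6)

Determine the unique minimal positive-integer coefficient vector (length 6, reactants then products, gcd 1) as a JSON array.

Coefficients: [3, 4, 4, 5, 5, 4]

B: 3·2+4·0+4·4+5·2 = 32 | 5·0+4·8 = 32
Q: 3·0+4·1+4·8+5·0 = 36 | 5·4+4·4 = 36
R: 3·0+4·0+4·2+5·3 = 23 | 5·3+4·2 = 23
M: 3·3+4·0+4·0+5·3 = 24 | 5·4+4·1 = 24
X: 3·2+4·0+4·2+5·4 = 34 | 5·2+4·6 = 34
gcd(3,4,4,5,5,4) = 1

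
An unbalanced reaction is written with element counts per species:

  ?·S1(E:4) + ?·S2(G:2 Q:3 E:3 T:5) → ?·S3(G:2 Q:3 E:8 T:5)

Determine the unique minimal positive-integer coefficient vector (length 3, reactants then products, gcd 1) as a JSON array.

G: 5·0+4·2 = 8 | 4·2 = 8
Q: 5·0+4·3 = 12 | 4·3 = 12
E: 5·4+4·3 = 32 | 4·8 = 32
T: 5·0+4·5 = 20 | 4·5 = 20
gcd(5,4,4) = 1

Coefficients: [5, 4, 4]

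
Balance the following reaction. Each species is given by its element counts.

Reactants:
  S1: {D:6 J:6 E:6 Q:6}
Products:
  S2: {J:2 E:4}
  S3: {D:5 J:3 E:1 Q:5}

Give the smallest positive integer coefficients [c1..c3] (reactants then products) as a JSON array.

D: 5·6 = 30 | 6·0+6·5 = 30
J: 5·6 = 30 | 6·2+6·3 = 30
E: 5·6 = 30 | 6·4+6·1 = 30
Q: 5·6 = 30 | 6·0+6·5 = 30
gcd(5,6,6) = 1

Coefficients: [5, 6, 6]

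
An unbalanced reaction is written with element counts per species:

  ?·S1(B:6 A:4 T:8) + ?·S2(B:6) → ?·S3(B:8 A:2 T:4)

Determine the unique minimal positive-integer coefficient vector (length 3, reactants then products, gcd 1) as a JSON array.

Coefficients: [3, 5, 6]

B: 3·6+5·6 = 48 | 6·8 = 48
A: 3·4+5·0 = 12 | 6·2 = 12
T: 3·8+5·0 = 24 | 6·4 = 24
gcd(3,5,6) = 1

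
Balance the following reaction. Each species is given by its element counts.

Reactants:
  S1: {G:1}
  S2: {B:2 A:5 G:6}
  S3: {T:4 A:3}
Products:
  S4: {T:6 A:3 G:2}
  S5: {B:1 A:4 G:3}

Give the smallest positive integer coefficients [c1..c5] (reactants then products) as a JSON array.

Coefficients: [4, 1, 3, 2, 2]

B: 4·0+1·2+3·0 = 2 | 2·0+2·1 = 2
T: 4·0+1·0+3·4 = 12 | 2·6+2·0 = 12
A: 4·0+1·5+3·3 = 14 | 2·3+2·4 = 14
G: 4·1+1·6+3·0 = 10 | 2·2+2·3 = 10
gcd(4,1,3,2,2) = 1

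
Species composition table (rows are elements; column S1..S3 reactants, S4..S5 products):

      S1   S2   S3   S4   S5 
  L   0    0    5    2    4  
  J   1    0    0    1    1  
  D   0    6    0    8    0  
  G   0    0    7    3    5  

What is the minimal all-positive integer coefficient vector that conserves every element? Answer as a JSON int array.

Coefficients: [4, 4, 2, 3, 1]

L: 4·0+4·0+2·5 = 10 | 3·2+1·4 = 10
J: 4·1+4·0+2·0 = 4 | 3·1+1·1 = 4
D: 4·0+4·6+2·0 = 24 | 3·8+1·0 = 24
G: 4·0+4·0+2·7 = 14 | 3·3+1·5 = 14
gcd(4,4,2,3,1) = 1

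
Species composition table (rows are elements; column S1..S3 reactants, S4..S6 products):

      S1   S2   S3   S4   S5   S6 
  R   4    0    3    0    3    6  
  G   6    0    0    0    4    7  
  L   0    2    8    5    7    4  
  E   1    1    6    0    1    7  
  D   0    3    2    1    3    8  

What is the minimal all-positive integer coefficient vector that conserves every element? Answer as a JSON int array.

R: 3·4+6·0+1·3 = 15 | 1·0+1·3+2·6 = 15
G: 3·6+6·0+1·0 = 18 | 1·0+1·4+2·7 = 18
L: 3·0+6·2+1·8 = 20 | 1·5+1·7+2·4 = 20
E: 3·1+6·1+1·6 = 15 | 1·0+1·1+2·7 = 15
D: 3·0+6·3+1·2 = 20 | 1·1+1·3+2·8 = 20
gcd(3,6,1,1,1,2) = 1

Coefficients: [3, 6, 1, 1, 1, 2]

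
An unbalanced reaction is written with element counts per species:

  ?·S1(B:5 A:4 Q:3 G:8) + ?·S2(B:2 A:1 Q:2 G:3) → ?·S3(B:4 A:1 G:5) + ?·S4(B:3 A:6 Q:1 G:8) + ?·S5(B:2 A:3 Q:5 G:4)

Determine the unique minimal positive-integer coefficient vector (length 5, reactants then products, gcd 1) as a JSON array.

B: 5·5+3·2 = 31 | 5·4+1·3+4·2 = 31
A: 5·4+3·1 = 23 | 5·1+1·6+4·3 = 23
Q: 5·3+3·2 = 21 | 5·0+1·1+4·5 = 21
G: 5·8+3·3 = 49 | 5·5+1·8+4·4 = 49
gcd(5,3,5,1,4) = 1

Coefficients: [5, 3, 5, 1, 4]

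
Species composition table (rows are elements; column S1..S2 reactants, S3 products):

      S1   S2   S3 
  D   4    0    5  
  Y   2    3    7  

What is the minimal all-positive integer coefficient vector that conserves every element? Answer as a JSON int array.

Coefficients: [5, 6, 4]

D: 5·4+6·0 = 20 | 4·5 = 20
Y: 5·2+6·3 = 28 | 4·7 = 28
gcd(5,6,4) = 1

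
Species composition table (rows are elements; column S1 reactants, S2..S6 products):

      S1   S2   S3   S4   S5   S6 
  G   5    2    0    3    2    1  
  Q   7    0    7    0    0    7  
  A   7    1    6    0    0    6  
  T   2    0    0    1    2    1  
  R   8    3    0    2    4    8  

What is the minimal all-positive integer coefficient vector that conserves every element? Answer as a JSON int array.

G: 6·5 = 30 | 6·2+5·0+3·3+4·2+1·1 = 30
Q: 6·7 = 42 | 6·0+5·7+3·0+4·0+1·7 = 42
A: 6·7 = 42 | 6·1+5·6+3·0+4·0+1·6 = 42
T: 6·2 = 12 | 6·0+5·0+3·1+4·2+1·1 = 12
R: 6·8 = 48 | 6·3+5·0+3·2+4·4+1·8 = 48
gcd(6,6,5,3,4,1) = 1

Coefficients: [6, 6, 5, 3, 4, 1]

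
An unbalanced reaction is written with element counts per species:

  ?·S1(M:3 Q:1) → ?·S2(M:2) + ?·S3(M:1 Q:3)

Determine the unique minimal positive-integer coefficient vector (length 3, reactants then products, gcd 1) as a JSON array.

Coefficients: [3, 4, 1]

M: 3·3 = 9 | 4·2+1·1 = 9
Q: 3·1 = 3 | 4·0+1·3 = 3
gcd(3,4,1) = 1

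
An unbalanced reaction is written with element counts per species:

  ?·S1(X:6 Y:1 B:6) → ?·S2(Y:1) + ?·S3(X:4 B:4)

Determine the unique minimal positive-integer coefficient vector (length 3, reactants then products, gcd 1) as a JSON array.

Coefficients: [2, 2, 3]

X: 2·6 = 12 | 2·0+3·4 = 12
Y: 2·1 = 2 | 2·1+3·0 = 2
B: 2·6 = 12 | 2·0+3·4 = 12
gcd(2,2,3) = 1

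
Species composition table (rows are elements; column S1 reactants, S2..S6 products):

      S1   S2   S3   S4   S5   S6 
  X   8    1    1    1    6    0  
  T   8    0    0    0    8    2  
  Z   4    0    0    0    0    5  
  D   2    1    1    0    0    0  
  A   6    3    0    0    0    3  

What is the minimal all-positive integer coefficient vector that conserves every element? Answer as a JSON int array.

Coefficients: [5, 6, 4, 6, 4, 4]

X: 5·8 = 40 | 6·1+4·1+6·1+4·6+4·0 = 40
T: 5·8 = 40 | 6·0+4·0+6·0+4·8+4·2 = 40
Z: 5·4 = 20 | 6·0+4·0+6·0+4·0+4·5 = 20
D: 5·2 = 10 | 6·1+4·1+6·0+4·0+4·0 = 10
A: 5·6 = 30 | 6·3+4·0+6·0+4·0+4·3 = 30
gcd(5,6,4,6,4,4) = 1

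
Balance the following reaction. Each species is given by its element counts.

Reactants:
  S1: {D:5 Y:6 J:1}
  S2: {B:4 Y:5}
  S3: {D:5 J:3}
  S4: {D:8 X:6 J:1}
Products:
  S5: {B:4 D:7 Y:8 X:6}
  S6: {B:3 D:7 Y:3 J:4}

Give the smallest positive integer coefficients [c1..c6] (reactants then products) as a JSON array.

B: 1·0+6·4+4·0+3·0 = 24 | 3·4+4·3 = 24
D: 1·5+6·0+4·5+3·8 = 49 | 3·7+4·7 = 49
Y: 1·6+6·5+4·0+3·0 = 36 | 3·8+4·3 = 36
X: 1·0+6·0+4·0+3·6 = 18 | 3·6+4·0 = 18
J: 1·1+6·0+4·3+3·1 = 16 | 3·0+4·4 = 16
gcd(1,6,4,3,3,4) = 1

Coefficients: [1, 6, 4, 3, 3, 4]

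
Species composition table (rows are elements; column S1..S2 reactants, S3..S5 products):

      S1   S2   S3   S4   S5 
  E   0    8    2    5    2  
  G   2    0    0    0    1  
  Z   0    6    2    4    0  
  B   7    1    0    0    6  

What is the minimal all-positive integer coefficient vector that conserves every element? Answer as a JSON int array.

Coefficients: [1, 5, 3, 6, 2]

E: 1·0+5·8 = 40 | 3·2+6·5+2·2 = 40
G: 1·2+5·0 = 2 | 3·0+6·0+2·1 = 2
Z: 1·0+5·6 = 30 | 3·2+6·4+2·0 = 30
B: 1·7+5·1 = 12 | 3·0+6·0+2·6 = 12
gcd(1,5,3,6,2) = 1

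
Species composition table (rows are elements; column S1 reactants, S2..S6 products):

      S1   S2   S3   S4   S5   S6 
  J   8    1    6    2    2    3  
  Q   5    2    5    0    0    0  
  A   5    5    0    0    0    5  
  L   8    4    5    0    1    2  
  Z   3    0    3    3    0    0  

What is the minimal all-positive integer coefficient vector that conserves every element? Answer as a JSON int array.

Coefficients: [6, 5, 4, 2, 6, 1]

J: 6·8 = 48 | 5·1+4·6+2·2+6·2+1·3 = 48
Q: 6·5 = 30 | 5·2+4·5+2·0+6·0+1·0 = 30
A: 6·5 = 30 | 5·5+4·0+2·0+6·0+1·5 = 30
L: 6·8 = 48 | 5·4+4·5+2·0+6·1+1·2 = 48
Z: 6·3 = 18 | 5·0+4·3+2·3+6·0+1·0 = 18
gcd(6,5,4,2,6,1) = 1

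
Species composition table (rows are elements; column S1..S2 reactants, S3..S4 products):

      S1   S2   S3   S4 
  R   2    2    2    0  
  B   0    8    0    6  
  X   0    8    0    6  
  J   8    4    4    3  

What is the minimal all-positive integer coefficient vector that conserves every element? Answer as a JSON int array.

R: 3·2+3·2 = 12 | 6·2+4·0 = 12
B: 3·0+3·8 = 24 | 6·0+4·6 = 24
X: 3·0+3·8 = 24 | 6·0+4·6 = 24
J: 3·8+3·4 = 36 | 6·4+4·3 = 36
gcd(3,3,6,4) = 1

Coefficients: [3, 3, 6, 4]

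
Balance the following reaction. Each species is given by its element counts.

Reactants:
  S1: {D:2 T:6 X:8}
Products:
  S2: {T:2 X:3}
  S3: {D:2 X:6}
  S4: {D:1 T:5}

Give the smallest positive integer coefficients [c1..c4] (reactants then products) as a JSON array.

Coefficients: [3, 4, 2, 2]

D: 3·2 = 6 | 4·0+2·2+2·1 = 6
T: 3·6 = 18 | 4·2+2·0+2·5 = 18
X: 3·8 = 24 | 4·3+2·6+2·0 = 24
gcd(3,4,2,2) = 1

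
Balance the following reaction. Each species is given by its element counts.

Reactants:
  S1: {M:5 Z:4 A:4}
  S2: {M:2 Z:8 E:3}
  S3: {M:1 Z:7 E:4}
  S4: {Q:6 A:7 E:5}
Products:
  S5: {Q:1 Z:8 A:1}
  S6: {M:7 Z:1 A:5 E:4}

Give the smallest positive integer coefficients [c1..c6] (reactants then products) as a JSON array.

M: 6·5+1·2+3·1+1·0 = 35 | 6·0+5·7 = 35
Q: 6·0+1·0+3·0+1·6 = 6 | 6·1+5·0 = 6
Z: 6·4+1·8+3·7+1·0 = 53 | 6·8+5·1 = 53
A: 6·4+1·0+3·0+1·7 = 31 | 6·1+5·5 = 31
E: 6·0+1·3+3·4+1·5 = 20 | 6·0+5·4 = 20
gcd(6,1,3,1,6,5) = 1

Coefficients: [6, 1, 3, 1, 6, 5]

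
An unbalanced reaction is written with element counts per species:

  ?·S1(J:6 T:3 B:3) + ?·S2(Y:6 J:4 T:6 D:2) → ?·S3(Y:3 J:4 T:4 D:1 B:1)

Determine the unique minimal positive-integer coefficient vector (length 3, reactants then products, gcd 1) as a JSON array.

Y: 2·0+3·6 = 18 | 6·3 = 18
J: 2·6+3·4 = 24 | 6·4 = 24
T: 2·3+3·6 = 24 | 6·4 = 24
D: 2·0+3·2 = 6 | 6·1 = 6
B: 2·3+3·0 = 6 | 6·1 = 6
gcd(2,3,6) = 1

Coefficients: [2, 3, 6]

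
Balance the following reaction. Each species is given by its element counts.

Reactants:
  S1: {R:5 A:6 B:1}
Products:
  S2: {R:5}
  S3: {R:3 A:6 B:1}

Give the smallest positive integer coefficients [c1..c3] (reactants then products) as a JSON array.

Coefficients: [5, 2, 5]

R: 5·5 = 25 | 2·5+5·3 = 25
A: 5·6 = 30 | 2·0+5·6 = 30
B: 5·1 = 5 | 2·0+5·1 = 5
gcd(5,2,5) = 1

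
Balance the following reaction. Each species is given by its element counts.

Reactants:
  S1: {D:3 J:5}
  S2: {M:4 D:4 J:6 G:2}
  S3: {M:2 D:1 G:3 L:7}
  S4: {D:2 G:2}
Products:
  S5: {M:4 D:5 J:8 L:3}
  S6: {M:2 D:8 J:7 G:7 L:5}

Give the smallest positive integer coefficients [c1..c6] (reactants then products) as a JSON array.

Coefficients: [5, 2, 3, 4, 2, 3]

M: 5·0+2·4+3·2+4·0 = 14 | 2·4+3·2 = 14
D: 5·3+2·4+3·1+4·2 = 34 | 2·5+3·8 = 34
J: 5·5+2·6+3·0+4·0 = 37 | 2·8+3·7 = 37
G: 5·0+2·2+3·3+4·2 = 21 | 2·0+3·7 = 21
L: 5·0+2·0+3·7+4·0 = 21 | 2·3+3·5 = 21
gcd(5,2,3,4,2,3) = 1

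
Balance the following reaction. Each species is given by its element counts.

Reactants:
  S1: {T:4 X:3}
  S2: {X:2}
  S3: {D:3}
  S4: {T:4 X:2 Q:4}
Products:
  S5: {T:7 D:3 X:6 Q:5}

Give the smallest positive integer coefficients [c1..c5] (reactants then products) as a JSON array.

Coefficients: [2, 4, 4, 5, 4]

T: 2·4+4·0+4·0+5·4 = 28 | 4·7 = 28
D: 2·0+4·0+4·3+5·0 = 12 | 4·3 = 12
X: 2·3+4·2+4·0+5·2 = 24 | 4·6 = 24
Q: 2·0+4·0+4·0+5·4 = 20 | 4·5 = 20
gcd(2,4,4,5,4) = 1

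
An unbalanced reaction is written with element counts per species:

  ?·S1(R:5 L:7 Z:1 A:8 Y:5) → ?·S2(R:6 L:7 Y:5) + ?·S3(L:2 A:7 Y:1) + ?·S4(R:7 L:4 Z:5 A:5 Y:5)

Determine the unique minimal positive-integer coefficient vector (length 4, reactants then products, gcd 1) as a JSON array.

Coefficients: [5, 3, 5, 1]

R: 5·5 = 25 | 3·6+5·0+1·7 = 25
L: 5·7 = 35 | 3·7+5·2+1·4 = 35
Z: 5·1 = 5 | 3·0+5·0+1·5 = 5
A: 5·8 = 40 | 3·0+5·7+1·5 = 40
Y: 5·5 = 25 | 3·5+5·1+1·5 = 25
gcd(5,3,5,1) = 1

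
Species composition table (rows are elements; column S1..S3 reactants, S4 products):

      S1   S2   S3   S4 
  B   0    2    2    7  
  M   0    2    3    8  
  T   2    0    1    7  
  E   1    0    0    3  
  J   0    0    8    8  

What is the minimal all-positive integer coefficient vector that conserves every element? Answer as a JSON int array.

Coefficients: [6, 5, 2, 2]

B: 6·0+5·2+2·2 = 14 | 2·7 = 14
M: 6·0+5·2+2·3 = 16 | 2·8 = 16
T: 6·2+5·0+2·1 = 14 | 2·7 = 14
E: 6·1+5·0+2·0 = 6 | 2·3 = 6
J: 6·0+5·0+2·8 = 16 | 2·8 = 16
gcd(6,5,2,2) = 1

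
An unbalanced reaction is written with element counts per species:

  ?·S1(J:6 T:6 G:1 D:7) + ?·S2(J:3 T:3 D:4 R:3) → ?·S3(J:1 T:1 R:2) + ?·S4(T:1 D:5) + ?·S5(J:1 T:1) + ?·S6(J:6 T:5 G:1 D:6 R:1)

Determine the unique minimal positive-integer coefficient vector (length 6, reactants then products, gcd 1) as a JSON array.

Coefficients: [1, 1, 1, 1, 2, 1]

J: 1·6+1·3 = 9 | 1·1+1·0+2·1+1·6 = 9
T: 1·6+1·3 = 9 | 1·1+1·1+2·1+1·5 = 9
G: 1·1+1·0 = 1 | 1·0+1·0+2·0+1·1 = 1
D: 1·7+1·4 = 11 | 1·0+1·5+2·0+1·6 = 11
R: 1·0+1·3 = 3 | 1·2+1·0+2·0+1·1 = 3
gcd(1,1,1,1,2,1) = 1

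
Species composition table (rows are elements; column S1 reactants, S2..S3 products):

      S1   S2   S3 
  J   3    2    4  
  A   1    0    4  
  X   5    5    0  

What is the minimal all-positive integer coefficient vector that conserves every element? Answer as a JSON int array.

J: 4·3 = 12 | 4·2+1·4 = 12
A: 4·1 = 4 | 4·0+1·4 = 4
X: 4·5 = 20 | 4·5+1·0 = 20
gcd(4,4,1) = 1

Coefficients: [4, 4, 1]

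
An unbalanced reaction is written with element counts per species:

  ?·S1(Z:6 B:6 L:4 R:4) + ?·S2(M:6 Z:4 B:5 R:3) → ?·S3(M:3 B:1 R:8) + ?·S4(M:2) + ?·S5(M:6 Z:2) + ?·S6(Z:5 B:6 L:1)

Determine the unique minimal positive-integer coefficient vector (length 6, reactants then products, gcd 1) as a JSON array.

Coefficients: [1, 4, 2, 6, 1, 4]

M: 1·0+4·6 = 24 | 2·3+6·2+1·6+4·0 = 24
Z: 1·6+4·4 = 22 | 2·0+6·0+1·2+4·5 = 22
B: 1·6+4·5 = 26 | 2·1+6·0+1·0+4·6 = 26
L: 1·4+4·0 = 4 | 2·0+6·0+1·0+4·1 = 4
R: 1·4+4·3 = 16 | 2·8+6·0+1·0+4·0 = 16
gcd(1,4,2,6,1,4) = 1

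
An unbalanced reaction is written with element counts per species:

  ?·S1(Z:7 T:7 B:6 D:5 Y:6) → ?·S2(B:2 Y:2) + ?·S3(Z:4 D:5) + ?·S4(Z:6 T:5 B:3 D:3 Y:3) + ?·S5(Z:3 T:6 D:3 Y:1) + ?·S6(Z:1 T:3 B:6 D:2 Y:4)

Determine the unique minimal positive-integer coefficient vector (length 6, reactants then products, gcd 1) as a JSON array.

Z: 5·7 = 35 | 6·0+1·4+4·6+2·3+1·1 = 35
T: 5·7 = 35 | 6·0+1·0+4·5+2·6+1·3 = 35
B: 5·6 = 30 | 6·2+1·0+4·3+2·0+1·6 = 30
D: 5·5 = 25 | 6·0+1·5+4·3+2·3+1·2 = 25
Y: 5·6 = 30 | 6·2+1·0+4·3+2·1+1·4 = 30
gcd(5,6,1,4,2,1) = 1

Coefficients: [5, 6, 1, 4, 2, 1]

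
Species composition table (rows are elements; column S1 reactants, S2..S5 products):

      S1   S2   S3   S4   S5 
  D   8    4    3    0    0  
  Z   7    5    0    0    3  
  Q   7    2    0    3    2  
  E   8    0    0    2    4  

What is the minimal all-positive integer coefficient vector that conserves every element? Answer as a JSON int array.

Coefficients: [2, 1, 4, 2, 3]

D: 2·8 = 16 | 1·4+4·3+2·0+3·0 = 16
Z: 2·7 = 14 | 1·5+4·0+2·0+3·3 = 14
Q: 2·7 = 14 | 1·2+4·0+2·3+3·2 = 14
E: 2·8 = 16 | 1·0+4·0+2·2+3·4 = 16
gcd(2,1,4,2,3) = 1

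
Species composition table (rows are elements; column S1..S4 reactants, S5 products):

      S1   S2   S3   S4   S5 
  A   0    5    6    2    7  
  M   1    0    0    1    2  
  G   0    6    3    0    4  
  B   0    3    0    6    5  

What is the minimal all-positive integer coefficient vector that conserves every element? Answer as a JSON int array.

A: 4·0+1·5+2·6+2·2 = 21 | 3·7 = 21
M: 4·1+1·0+2·0+2·1 = 6 | 3·2 = 6
G: 4·0+1·6+2·3+2·0 = 12 | 3·4 = 12
B: 4·0+1·3+2·0+2·6 = 15 | 3·5 = 15
gcd(4,1,2,2,3) = 1

Coefficients: [4, 1, 2, 2, 3]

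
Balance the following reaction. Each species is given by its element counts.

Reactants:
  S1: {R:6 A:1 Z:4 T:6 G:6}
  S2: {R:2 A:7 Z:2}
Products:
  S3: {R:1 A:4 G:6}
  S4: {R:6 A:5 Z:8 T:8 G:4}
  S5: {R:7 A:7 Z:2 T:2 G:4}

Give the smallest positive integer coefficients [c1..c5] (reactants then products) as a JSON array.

R: 5·6+5·2 = 40 | 1·1+3·6+3·7 = 40
A: 5·1+5·7 = 40 | 1·4+3·5+3·7 = 40
Z: 5·4+5·2 = 30 | 1·0+3·8+3·2 = 30
T: 5·6+5·0 = 30 | 1·0+3·8+3·2 = 30
G: 5·6+5·0 = 30 | 1·6+3·4+3·4 = 30
gcd(5,5,1,3,3) = 1

Coefficients: [5, 5, 1, 3, 3]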